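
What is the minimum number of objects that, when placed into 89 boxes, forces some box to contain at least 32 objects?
n = (32 − 1)·89 + 1 = 2760

By the generalised pigeonhole principle, to guarantee some box contains ≥ r objects we need more than (r − 1) · k objects total. Threshold: n = (r − 1) · k + 1. With r = 32 and k = 89: n = 31 · 89 + 1 = 2759 + 1 = 2760. For n = 2759 = 31 · 89, we can put exactly 31 objects in every box, avoiding 32 in any single one — so 2760 is tight.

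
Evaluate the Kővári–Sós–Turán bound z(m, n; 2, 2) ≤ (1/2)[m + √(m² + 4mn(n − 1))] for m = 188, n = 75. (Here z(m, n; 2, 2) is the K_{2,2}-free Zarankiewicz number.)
z(188, 75; 2, 2) ≤ (1/2)[188 + √(188² + 4·188·75·74)] = (1/2)[188 + √4208944] = 1119.7856

Kővári–Sós–Turán: let r_1, ..., r_188 be the row sums and z = Σ r_i the total number of 1s. Each pair of columns can share at most one row with both entries 1 (else a 2×2 all-ones block appears), so Σ_i C(r_i, 2) ≤ C(75, 2) = 2775. By convexity Σ_i C(r_i, 2) ≥ 188·C(z/188, 2) = z(z − 188)/(2·188), giving z² − 188z − 188·75·74 ≤ 0 and hence z ≤ (1/2)[188 + √(35344 + 4·1043400)] = (1/2)[188 + √4208944] ≈ (1/2)(188 + 2051.5711) = 1119.7856.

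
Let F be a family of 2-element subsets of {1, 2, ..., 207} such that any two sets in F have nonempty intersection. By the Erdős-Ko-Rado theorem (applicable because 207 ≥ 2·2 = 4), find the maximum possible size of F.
max |F| = C(206, 1) = 206

The Erdős-Ko-Rado theorem states: for n ≥ 2k, an intersecting family of k-subsets of an n-element set has size at most C(n − 1, k − 1), with equality for 'star' families {A ⊆ [n] : |A| = k, i ∈ A} (fix an element i). For n = 207, k = 2: C(206, 1) = 206.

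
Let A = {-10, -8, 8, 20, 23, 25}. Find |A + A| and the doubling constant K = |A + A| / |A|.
K = |A + A| / |A| = 20/6 = 10/3

Enumerate A + A = {a + b : a, b ∈ A}. With |A| = 6, there are |A|^2 = 36 ordered sum pairs; collecting distinct values, A + A = {-20, -18, -16, -2, 0, 10, 12, 13, 15, 16, 17, 28, 31, 33, 40, 43, 45, 46, 48, 50}, so |A + A| = 20. Thus K = 20/6 = 10/3. For comparison, the minimum possible |A + A| over all 6-element sets is 2·6 − 1 = 11 (so min K = 11/6), attained only by arithmetic progressions.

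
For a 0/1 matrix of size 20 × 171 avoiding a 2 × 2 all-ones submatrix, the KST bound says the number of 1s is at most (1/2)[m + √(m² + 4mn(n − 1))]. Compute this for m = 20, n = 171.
z(20, 171; 2, 2) ≤ (1/2)[20 + √(20² + 4·20·171·170)] = (1/2)[20 + √2326000] = 772.5615

Kővári–Sós–Turán: let r_1, ..., r_20 be the row sums and z = Σ r_i the total number of 1s. Each pair of columns can share at most one row with both entries 1 (else a 2×2 all-ones block appears), so Σ_i C(r_i, 2) ≤ C(171, 2) = 14535. By convexity Σ_i C(r_i, 2) ≥ 20·C(z/20, 2) = z(z − 20)/(2·20), giving z² − 20z − 20·171·170 ≤ 0 and hence z ≤ (1/2)[20 + √(400 + 4·581400)] = (1/2)[20 + √2326000] ≈ (1/2)(20 + 1525.1229) = 772.5615.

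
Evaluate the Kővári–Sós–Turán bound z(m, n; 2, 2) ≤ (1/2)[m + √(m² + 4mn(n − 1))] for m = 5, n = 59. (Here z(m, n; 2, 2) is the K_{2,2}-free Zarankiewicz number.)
z(5, 59; 2, 2) ≤ (1/2)[5 + √(5² + 4·5·59·58)] = (1/2)[5 + √68465] = 133.3291

Kővári–Sós–Turán: let r_1, ..., r_5 be the row sums and z = Σ r_i the total number of 1s. Each pair of columns can share at most one row with both entries 1 (else a 2×2 all-ones block appears), so Σ_i C(r_i, 2) ≤ C(59, 2) = 1711. By convexity Σ_i C(r_i, 2) ≥ 5·C(z/5, 2) = z(z − 5)/(2·5), giving z² − 5z − 5·59·58 ≤ 0 and hence z ≤ (1/2)[5 + √(25 + 4·17110)] = (1/2)[5 + √68465] ≈ (1/2)(5 + 261.6582) = 133.3291.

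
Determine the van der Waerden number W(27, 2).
W(27, 2) = 27 + 1 = 28

A 2-term AP is any pair of integers, so a monochromatic 2-AP exists iff some colour is used at least twice. With 27 colours, the colouring i ↦ i on {1, ..., 27} uses each colour once, avoiding any monochromatic pair, so W(27, 2) > 27. For {1, ..., 28}, pigeonhole forces two integers of the same colour, which form a monochromatic 2-AP. Hence W(27, 2) = 28.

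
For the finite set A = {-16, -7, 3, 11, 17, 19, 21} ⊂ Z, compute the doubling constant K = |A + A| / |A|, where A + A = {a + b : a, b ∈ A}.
K = |A + A| / |A| = 25/7

Enumerate A + A = {a + b : a, b ∈ A}. With |A| = 7, there are |A|^2 = 49 ordered sum pairs; collecting distinct values, A + A = {-32, -23, -14, -13, -5, -4, 1, 3, 4, 5, 6, 10, 12, 14, 20, 22, 24, 28, 30, 32, 34, 36, 38, 40, 42}, so |A + A| = 25. Thus K = 25/7. For comparison, the minimum possible |A + A| over all 7-element sets is 2·7 − 1 = 13 (so min K = 13/7), attained only by arithmetic progressions.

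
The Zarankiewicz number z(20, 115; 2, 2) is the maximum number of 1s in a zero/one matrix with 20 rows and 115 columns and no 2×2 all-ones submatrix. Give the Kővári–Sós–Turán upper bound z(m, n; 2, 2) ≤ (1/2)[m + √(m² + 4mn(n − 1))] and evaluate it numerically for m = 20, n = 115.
z(20, 115; 2, 2) ≤ (1/2)[20 + √(20² + 4·20·115·114)] = (1/2)[20 + √1049200] = 522.1523

Kővári–Sós–Turán: let r_1, ..., r_20 be the row sums and z = Σ r_i the total number of 1s. Each pair of columns can share at most one row with both entries 1 (else a 2×2 all-ones block appears), so Σ_i C(r_i, 2) ≤ C(115, 2) = 6555. By convexity Σ_i C(r_i, 2) ≥ 20·C(z/20, 2) = z(z − 20)/(2·20), giving z² − 20z − 20·115·114 ≤ 0 and hence z ≤ (1/2)[20 + √(400 + 4·262200)] = (1/2)[20 + √1049200] ≈ (1/2)(20 + 1024.3046) = 522.1523.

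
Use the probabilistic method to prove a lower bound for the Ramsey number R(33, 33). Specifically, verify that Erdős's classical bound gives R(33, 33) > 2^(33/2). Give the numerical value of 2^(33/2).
2^(33/2) = 92681.9; so R(33, 33) > 92681.9

Colour each edge of K_n uniformly at random with red/blue. The expected number of monochromatic K_33 is C(n, 33) · 2 · 2^(−C(33,2)). If C(n, 33) · 2^(1 − C(33,2)) < 1, then with positive probability no monochromatic K_33 exists, so R(33, 33) > n. The standard estimate C(n, 33) ≤ n^33/33! shows this inequality holds whenever n ≤ 2^(33/2) (since 33! · 2^(C(33,2) − 1) > 2^(33^2/2) ≥ n^33). Hence R(33, 33) > 2^(33/2) = 92681.9.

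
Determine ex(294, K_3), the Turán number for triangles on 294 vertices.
ex(294, K_3) = ⌊294^2/4⌋ = 21609

Mantel (1907): a triangle-free graph on n vertices has at most ⌊n^2/4⌋ edges, with equality for the complete bipartite graph K_{⌊n/2⌋, ⌈n/2⌉}. For n = 294: ⌊294^2/4⌋ = ⌊86436/4⌋ = 21609. The extremal graph is K_{147, 147}, which has 147·147 = 21609 edges.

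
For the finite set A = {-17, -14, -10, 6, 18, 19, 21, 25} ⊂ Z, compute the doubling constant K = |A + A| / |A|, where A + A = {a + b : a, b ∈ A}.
K = |A + A| / |A| = 33/8

Enumerate A + A = {a + b : a, b ∈ A}. With |A| = 8, there are |A|^2 = 64 ordered sum pairs; collecting distinct values, A + A = {-34, -31, -28, -27, -24, -20, -11, -8, -4, 1, 2, 4, 5, 7, 8, 9, 11, 12, 15, 24, 25, 27, 31, 36, 37, 38, 39, 40, 42, 43, 44, 46, 50}, so |A + A| = 33. Thus K = 33/8. For comparison, the minimum possible |A + A| over all 8-element sets is 2·8 − 1 = 15 (so min K = 15/8), attained only by arithmetic progressions.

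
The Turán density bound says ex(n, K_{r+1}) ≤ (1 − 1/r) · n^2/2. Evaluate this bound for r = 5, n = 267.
Turán density bound = (4/5) · 267^2/2 = 142578/5 ≈ 28515.6

Turán's theorem: ex(n, K_{r+1}) is achieved by the complete r-partite Turán graph T(n, r) with parts as balanced as possible, and is at most (1 − 1/r) · n^2/2. For r = 5, n = 267: the density bound is (4/5) · 71289/2 = 142578/5 ≈ 28515.6. The integer-valued extremum is e(T(267, 5)) = 28515, which is strictly less than the density bound 142578/5 since 5 ∤ 267 (the parts of T(267, 5) cannot all be equal).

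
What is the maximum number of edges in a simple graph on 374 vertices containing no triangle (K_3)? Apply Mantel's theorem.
ex(374, K_3) = ⌊374^2/4⌋ = 34969

Mantel (1907): a triangle-free graph on n vertices has at most ⌊n^2/4⌋ edges, with equality for the complete bipartite graph K_{⌊n/2⌋, ⌈n/2⌉}. For n = 374: ⌊374^2/4⌋ = ⌊139876/4⌋ = 34969. The extremal graph is K_{187, 187}, which has 187·187 = 34969 edges.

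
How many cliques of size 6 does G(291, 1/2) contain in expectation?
E[# K_6] = C(291, 6) · (1/2)^C(6, 2) = 800749637688 / 2^15 = 100093704711/4096 ≈ 24436939.626709

For each 6-subset S of vertices (there are C(291, 6) = 800749637688 such S), let X_S = 1 if S induces a K_6 (all C(6, 2) = 15 edges present). Then P(X_S = 1) = (1/2)^15 = 1/32768. By linearity of expectation, E[# K_6] = C(291, 6) · (1/2)^15 = 800749637688 / 32768 = 100093704711/4096 ≈ 24436939.626709.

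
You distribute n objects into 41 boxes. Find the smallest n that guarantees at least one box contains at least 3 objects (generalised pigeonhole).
n = (3 − 1)·41 + 1 = 83

By the generalised pigeonhole principle, to guarantee some box contains ≥ r objects we need more than (r − 1) · k objects total. Threshold: n = (r − 1) · k + 1. With r = 3 and k = 41: n = 2 · 41 + 1 = 82 + 1 = 83. For n = 82 = 2 · 41, we can put exactly 2 objects in every box, avoiding 3 in any single one — so 83 is tight.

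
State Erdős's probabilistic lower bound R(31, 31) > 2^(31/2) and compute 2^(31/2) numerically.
2^(31/2) = 46340.95; so R(31, 31) > 46340.95

Colour each edge of K_n uniformly at random with red/blue. The expected number of monochromatic K_31 is C(n, 31) · 2 · 2^(−C(31,2)). If C(n, 31) · 2^(1 − C(31,2)) < 1, then with positive probability no monochromatic K_31 exists, so R(31, 31) > n. The standard estimate C(n, 31) ≤ n^31/31! shows this inequality holds whenever n ≤ 2^(31/2) (since 31! · 2^(C(31,2) − 1) > 2^(31^2/2) ≥ n^31). Hence R(31, 31) > 2^(31/2) = 46340.95.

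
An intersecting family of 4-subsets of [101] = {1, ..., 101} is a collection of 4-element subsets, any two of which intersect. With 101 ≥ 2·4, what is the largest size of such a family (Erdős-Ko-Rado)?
max |F| = C(100, 3) = 161700

The Erdős-Ko-Rado theorem states: for n ≥ 2k, an intersecting family of k-subsets of an n-element set has size at most C(n − 1, k − 1), with equality for 'star' families {A ⊆ [n] : |A| = k, i ∈ A} (fix an element i). For n = 101, k = 4: C(100, 3) = 161700.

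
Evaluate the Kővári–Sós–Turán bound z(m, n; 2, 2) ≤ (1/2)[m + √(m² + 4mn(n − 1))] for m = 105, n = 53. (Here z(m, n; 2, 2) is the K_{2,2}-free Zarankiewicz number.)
z(105, 53; 2, 2) ≤ (1/2)[105 + √(105² + 4·105·53·52)] = (1/2)[105 + √1168545] = 592.9963

Kővári–Sós–Turán: let r_1, ..., r_105 be the row sums and z = Σ r_i the total number of 1s. Each pair of columns can share at most one row with both entries 1 (else a 2×2 all-ones block appears), so Σ_i C(r_i, 2) ≤ C(53, 2) = 1378. By convexity Σ_i C(r_i, 2) ≥ 105·C(z/105, 2) = z(z − 105)/(2·105), giving z² − 105z − 105·53·52 ≤ 0 and hence z ≤ (1/2)[105 + √(11025 + 4·289380)] = (1/2)[105 + √1168545] ≈ (1/2)(105 + 1080.9926) = 592.9963.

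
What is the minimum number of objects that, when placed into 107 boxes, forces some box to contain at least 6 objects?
n = (6 − 1)·107 + 1 = 536

By the generalised pigeonhole principle, to guarantee some box contains ≥ r objects we need more than (r − 1) · k objects total. Threshold: n = (r − 1) · k + 1. With r = 6 and k = 107: n = 5 · 107 + 1 = 535 + 1 = 536. For n = 535 = 5 · 107, we can put exactly 5 objects in every box, avoiding 6 in any single one — so 536 is tight.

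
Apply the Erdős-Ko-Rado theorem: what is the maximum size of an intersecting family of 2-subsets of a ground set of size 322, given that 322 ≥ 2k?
max |F| = C(321, 1) = 321

Erdős-Ko-Rado (1961): when n ≥ 2k, max |F| = C(n−1, k−1). The bound is attained by the star {A : i ∈ A} for any fixed i ∈ [n]. Here C(322−1, 2−1) = C(321, 1) = 321.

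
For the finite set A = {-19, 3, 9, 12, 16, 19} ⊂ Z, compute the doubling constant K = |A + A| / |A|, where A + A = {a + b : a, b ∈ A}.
K = |A + A| / |A| = 20/6 = 10/3

Enumerate A + A = {a + b : a, b ∈ A}. With |A| = 6, there are |A|^2 = 36 ordered sum pairs; collecting distinct values, A + A = {-38, -16, -10, -7, -3, 0, 6, 12, 15, 18, 19, 21, 22, 24, 25, 28, 31, 32, 35, 38}, so |A + A| = 20. Thus K = 20/6 = 10/3. For comparison, the minimum possible |A + A| over all 6-element sets is 2·6 − 1 = 11 (so min K = 11/6), attained only by arithmetic progressions.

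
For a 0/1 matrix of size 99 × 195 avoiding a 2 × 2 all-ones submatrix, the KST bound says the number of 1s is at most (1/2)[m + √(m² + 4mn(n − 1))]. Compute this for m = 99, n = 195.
z(99, 195; 2, 2) ≤ (1/2)[99 + √(99² + 4·99·195·194)] = (1/2)[99 + √14990481] = 1985.3771

Kővári–Sós–Turán: let r_1, ..., r_99 be the row sums and z = Σ r_i the total number of 1s. Each pair of columns can share at most one row with both entries 1 (else a 2×2 all-ones block appears), so Σ_i C(r_i, 2) ≤ C(195, 2) = 18915. By convexity Σ_i C(r_i, 2) ≥ 99·C(z/99, 2) = z(z − 99)/(2·99), giving z² − 99z − 99·195·194 ≤ 0 and hence z ≤ (1/2)[99 + √(9801 + 4·3745170)] = (1/2)[99 + √14990481] ≈ (1/2)(99 + 3871.7543) = 1985.3771.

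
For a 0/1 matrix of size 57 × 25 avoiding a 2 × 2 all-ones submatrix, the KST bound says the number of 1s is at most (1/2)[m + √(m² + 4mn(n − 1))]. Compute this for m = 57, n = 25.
z(57, 25; 2, 2) ≤ (1/2)[57 + √(57² + 4·57·25·24)] = (1/2)[57 + √140049] = 215.6156

Kővári–Sós–Turán: let r_1, ..., r_57 be the row sums and z = Σ r_i the total number of 1s. Each pair of columns can share at most one row with both entries 1 (else a 2×2 all-ones block appears), so Σ_i C(r_i, 2) ≤ C(25, 2) = 300. By convexity Σ_i C(r_i, 2) ≥ 57·C(z/57, 2) = z(z − 57)/(2·57), giving z² − 57z − 57·25·24 ≤ 0 and hence z ≤ (1/2)[57 + √(3249 + 4·34200)] = (1/2)[57 + √140049] ≈ (1/2)(57 + 374.2312) = 215.6156.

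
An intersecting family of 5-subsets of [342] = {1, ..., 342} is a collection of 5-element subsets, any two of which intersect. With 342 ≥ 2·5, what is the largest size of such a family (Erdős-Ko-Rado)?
max |F| = C(341, 4) = 553526545

The Erdős-Ko-Rado theorem states: for n ≥ 2k, an intersecting family of k-subsets of an n-element set has size at most C(n − 1, k − 1), with equality for 'star' families {A ⊆ [n] : |A| = k, i ∈ A} (fix an element i). For n = 342, k = 5: C(341, 4) = 553526545.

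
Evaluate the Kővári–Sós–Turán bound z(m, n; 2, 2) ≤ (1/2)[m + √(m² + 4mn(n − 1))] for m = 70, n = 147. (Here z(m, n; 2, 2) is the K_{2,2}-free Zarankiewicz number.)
z(70, 147; 2, 2) ≤ (1/2)[70 + √(70² + 4·70·147·146)] = (1/2)[70 + √6014260] = 1261.1994

Kővári–Sós–Turán: let r_1, ..., r_70 be the row sums and z = Σ r_i the total number of 1s. Each pair of columns can share at most one row with both entries 1 (else a 2×2 all-ones block appears), so Σ_i C(r_i, 2) ≤ C(147, 2) = 10731. By convexity Σ_i C(r_i, 2) ≥ 70·C(z/70, 2) = z(z − 70)/(2·70), giving z² − 70z − 70·147·146 ≤ 0 and hence z ≤ (1/2)[70 + √(4900 + 4·1502340)] = (1/2)[70 + √6014260] ≈ (1/2)(70 + 2452.3988) = 1261.1994.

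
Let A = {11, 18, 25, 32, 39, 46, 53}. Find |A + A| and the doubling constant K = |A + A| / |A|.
K = |A + A| / |A| = 13/7

Enumerate A + A = {a + b : a, b ∈ A}. With |A| = 7, there are |A|^2 = 49 ordered sum pairs; collecting distinct values, A + A = {22, 29, 36, 43, 50, 57, 64, 71, 78, 85, 92, 99, 106}, so |A + A| = 13. Thus K = 13/7. Here |A + A| = 2|A| − 1 = 13, the minimum possible — so K = 13/7 is minimal, which holds iff A is an arithmetic progression.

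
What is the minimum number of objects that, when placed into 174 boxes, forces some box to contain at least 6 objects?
n = (6 − 1)·174 + 1 = 871

By the generalised pigeonhole principle, to guarantee some box contains ≥ r objects we need more than (r − 1) · k objects total. Threshold: n = (r − 1) · k + 1. With r = 6 and k = 174: n = 5 · 174 + 1 = 870 + 1 = 871. For n = 870 = 5 · 174, we can put exactly 5 objects in every box, avoiding 6 in any single one — so 871 is tight.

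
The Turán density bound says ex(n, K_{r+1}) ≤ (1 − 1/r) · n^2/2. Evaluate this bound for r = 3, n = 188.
Turán density bound = (2/3) · 188^2/2 = 35344/3 ≈ 11781.3333

Turán's theorem: ex(n, K_{r+1}) is achieved by the complete r-partite Turán graph T(n, r) with parts as balanced as possible, and is at most (1 − 1/r) · n^2/2. For r = 3, n = 188: the density bound is (2/3) · 35344/2 = 35344/3 ≈ 11781.3333. The integer-valued extremum is e(T(188, 3)) = 11781, which is strictly less than the density bound 35344/3 since 3 ∤ 188 (the parts of T(188, 3) cannot all be equal).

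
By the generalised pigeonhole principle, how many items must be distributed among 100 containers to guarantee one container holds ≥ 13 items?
n = (13 − 1)·100 + 1 = 1201

By the generalised pigeonhole principle, to guarantee some box contains ≥ r objects we need more than (r − 1) · k objects total. Threshold: n = (r − 1) · k + 1. With r = 13 and k = 100: n = 12 · 100 + 1 = 1200 + 1 = 1201. For n = 1200 = 12 · 100, we can put exactly 12 objects in every box, avoiding 13 in any single one — so 1201 is tight.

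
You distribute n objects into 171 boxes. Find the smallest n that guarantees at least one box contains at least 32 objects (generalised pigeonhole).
n = (32 − 1)·171 + 1 = 5302

By the generalised pigeonhole principle, to guarantee some box contains ≥ r objects we need more than (r − 1) · k objects total. Threshold: n = (r − 1) · k + 1. With r = 32 and k = 171: n = 31 · 171 + 1 = 5301 + 1 = 5302. For n = 5301 = 31 · 171, we can put exactly 31 objects in every box, avoiding 32 in any single one — so 5302 is tight.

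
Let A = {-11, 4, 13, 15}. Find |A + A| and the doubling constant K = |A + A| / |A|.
K = |A + A| / |A| = 10/4 = 5/2

Enumerate A + A = {a + b : a, b ∈ A}. With |A| = 4, there are |A|^2 = 16 ordered sum pairs; collecting distinct values, A + A = {-22, -7, 2, 4, 8, 17, 19, 26, 28, 30}, so |A + A| = 10. Thus K = 10/4 = 5/2. For comparison, the minimum possible |A + A| over all 4-element sets is 2·4 − 1 = 7 (so min K = 7/4), attained only by arithmetic progressions.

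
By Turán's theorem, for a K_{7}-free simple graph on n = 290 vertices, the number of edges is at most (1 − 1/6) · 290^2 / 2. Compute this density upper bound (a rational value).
Turán density bound = (5/6) · 290^2/2 = 105125/3 ≈ 35041.6667

Turán's theorem: ex(n, K_{r+1}) is achieved by the complete r-partite Turán graph T(n, r) with parts as balanced as possible, and is at most (1 − 1/r) · n^2/2. For r = 6, n = 290: the density bound is (5/6) · 84100/2 = 105125/3 ≈ 35041.6667. The integer-valued extremum is e(T(290, 6)) = 35041, which is strictly less than the density bound 105125/3 since 6 ∤ 290 (the parts of T(290, 6) cannot all be equal).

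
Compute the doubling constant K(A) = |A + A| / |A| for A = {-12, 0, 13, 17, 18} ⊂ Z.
K = |A + A| / |A| = 15/5 = 3

Enumerate A + A = {a + b : a, b ∈ A}. With |A| = 5, there are |A|^2 = 25 ordered sum pairs; collecting distinct values, A + A = {-24, -12, 0, 1, 5, 6, 13, 17, 18, 26, 30, 31, 34, 35, 36}, so |A + A| = 15. Thus K = 15/5 = 3. For comparison, the minimum possible |A + A| over all 5-element sets is 2·5 − 1 = 9 (so min K = 9/5), attained only by arithmetic progressions.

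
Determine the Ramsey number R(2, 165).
R(2, 165) = 165

R(2, k) = k for all k ≥ 2: in a 2-colouring of K_k, either some edge is red (a red K_2) or all edges are blue (a blue K_k). And K_{164} coloured all-blue has no blue K_165, so R(2, 165) > 164. Hence R(2, 165) = 165.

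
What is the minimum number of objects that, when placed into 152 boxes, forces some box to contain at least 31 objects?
n = (31 − 1)·152 + 1 = 4561

By the generalised pigeonhole principle, to guarantee some box contains ≥ r objects we need more than (r − 1) · k objects total. Threshold: n = (r − 1) · k + 1. With r = 31 and k = 152: n = 30 · 152 + 1 = 4560 + 1 = 4561. For n = 4560 = 30 · 152, we can put exactly 30 objects in every box, avoiding 31 in any single one — so 4561 is tight.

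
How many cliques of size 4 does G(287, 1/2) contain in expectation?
E[# K_4] = C(287, 4) · (1/2)^C(4, 2) = 276821545 / 2^6 = 4325336.640625

For each 4-subset S of vertices (there are C(287, 4) = 276821545 such S), let X_S = 1 if S induces a K_4 (all C(4, 2) = 6 edges present). Then P(X_S = 1) = (1/2)^6 = 1/64. By linearity of expectation, E[# K_4] = C(287, 4) · (1/2)^6 = 276821545 / 64 = 4325336.640625.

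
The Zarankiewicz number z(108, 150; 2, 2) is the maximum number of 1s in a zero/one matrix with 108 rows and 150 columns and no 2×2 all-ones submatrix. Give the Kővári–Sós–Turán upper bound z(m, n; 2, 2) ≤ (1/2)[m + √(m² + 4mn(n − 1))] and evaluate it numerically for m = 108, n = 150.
z(108, 150; 2, 2) ≤ (1/2)[108 + √(108² + 4·108·150·149)] = (1/2)[108 + √9666864] = 1608.579

Kővári–Sós–Turán: let r_1, ..., r_108 be the row sums and z = Σ r_i the total number of 1s. Each pair of columns can share at most one row with both entries 1 (else a 2×2 all-ones block appears), so Σ_i C(r_i, 2) ≤ C(150, 2) = 11175. By convexity Σ_i C(r_i, 2) ≥ 108·C(z/108, 2) = z(z − 108)/(2·108), giving z² − 108z − 108·150·149 ≤ 0 and hence z ≤ (1/2)[108 + √(11664 + 4·2413800)] = (1/2)[108 + √9666864] ≈ (1/2)(108 + 3109.1581) = 1608.579.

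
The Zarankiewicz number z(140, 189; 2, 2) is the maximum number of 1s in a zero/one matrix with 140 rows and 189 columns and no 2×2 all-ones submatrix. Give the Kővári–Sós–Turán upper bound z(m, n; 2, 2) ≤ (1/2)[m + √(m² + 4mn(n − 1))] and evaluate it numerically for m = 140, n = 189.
z(140, 189; 2, 2) ≤ (1/2)[140 + √(140² + 4·140·189·188)] = (1/2)[140 + √19917520] = 2301.4524

Kővári–Sós–Turán: let r_1, ..., r_140 be the row sums and z = Σ r_i the total number of 1s. Each pair of columns can share at most one row with both entries 1 (else a 2×2 all-ones block appears), so Σ_i C(r_i, 2) ≤ C(189, 2) = 17766. By convexity Σ_i C(r_i, 2) ≥ 140·C(z/140, 2) = z(z − 140)/(2·140), giving z² − 140z − 140·189·188 ≤ 0 and hence z ≤ (1/2)[140 + √(19600 + 4·4974480)] = (1/2)[140 + √19917520] ≈ (1/2)(140 + 4462.9049) = 2301.4524.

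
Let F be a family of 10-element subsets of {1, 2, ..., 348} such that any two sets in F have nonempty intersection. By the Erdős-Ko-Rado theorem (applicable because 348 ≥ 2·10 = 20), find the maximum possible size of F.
max |F| = C(347, 9) = 181039482152951345

The Erdős-Ko-Rado theorem states: for n ≥ 2k, an intersecting family of k-subsets of an n-element set has size at most C(n − 1, k − 1), with equality for 'star' families {A ⊆ [n] : |A| = k, i ∈ A} (fix an element i). For n = 348, k = 10: C(347, 9) = 181039482152951345.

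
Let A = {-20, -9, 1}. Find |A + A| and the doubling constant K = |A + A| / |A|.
K = |A + A| / |A| = 6/3 = 2

Enumerate A + A = {a + b : a, b ∈ A}. With |A| = 3, there are |A|^2 = 9 ordered sum pairs; collecting distinct values, A + A = {-40, -29, -19, -18, -8, 2}, so |A + A| = 6. Thus K = 6/3 = 2. For comparison, the minimum possible |A + A| over all 3-element sets is 2·3 − 1 = 5 (so min K = 5/3), attained only by arithmetic progressions.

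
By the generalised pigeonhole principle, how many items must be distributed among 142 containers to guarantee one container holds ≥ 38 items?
n = (38 − 1)·142 + 1 = 5255

By the generalised pigeonhole principle, to guarantee some box contains ≥ r objects we need more than (r − 1) · k objects total. Threshold: n = (r − 1) · k + 1. With r = 38 and k = 142: n = 37 · 142 + 1 = 5254 + 1 = 5255. For n = 5254 = 37 · 142, we can put exactly 37 objects in every box, avoiding 38 in any single one — so 5255 is tight.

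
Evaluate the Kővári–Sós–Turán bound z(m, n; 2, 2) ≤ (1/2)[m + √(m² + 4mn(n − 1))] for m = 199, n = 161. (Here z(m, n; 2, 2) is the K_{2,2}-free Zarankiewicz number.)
z(199, 161; 2, 2) ≤ (1/2)[199 + √(199² + 4·199·161·160)] = (1/2)[199 + √20544561] = 2365.8054

Kővári–Sós–Turán: let r_1, ..., r_199 be the row sums and z = Σ r_i the total number of 1s. Each pair of columns can share at most one row with both entries 1 (else a 2×2 all-ones block appears), so Σ_i C(r_i, 2) ≤ C(161, 2) = 12880. By convexity Σ_i C(r_i, 2) ≥ 199·C(z/199, 2) = z(z − 199)/(2·199), giving z² − 199z − 199·161·160 ≤ 0 and hence z ≤ (1/2)[199 + √(39601 + 4·5126240)] = (1/2)[199 + √20544561] ≈ (1/2)(199 + 4532.6108) = 2365.8054.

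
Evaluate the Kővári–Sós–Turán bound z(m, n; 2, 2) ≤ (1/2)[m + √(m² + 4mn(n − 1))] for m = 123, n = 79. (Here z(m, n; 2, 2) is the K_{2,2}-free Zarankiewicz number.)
z(123, 79; 2, 2) ≤ (1/2)[123 + √(123² + 4·123·79·78)] = (1/2)[123 + √3046833] = 934.259

Kővári–Sós–Turán: let r_1, ..., r_123 be the row sums and z = Σ r_i the total number of 1s. Each pair of columns can share at most one row with both entries 1 (else a 2×2 all-ones block appears), so Σ_i C(r_i, 2) ≤ C(79, 2) = 3081. By convexity Σ_i C(r_i, 2) ≥ 123·C(z/123, 2) = z(z − 123)/(2·123), giving z² − 123z − 123·79·78 ≤ 0 and hence z ≤ (1/2)[123 + √(15129 + 4·757926)] = (1/2)[123 + √3046833] ≈ (1/2)(123 + 1745.518) = 934.259.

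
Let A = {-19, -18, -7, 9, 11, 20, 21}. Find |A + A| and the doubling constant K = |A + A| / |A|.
K = |A + A| / |A| = 26/7

Enumerate A + A = {a + b : a, b ∈ A}. With |A| = 7, there are |A|^2 = 49 ordered sum pairs; collecting distinct values, A + A = {-38, -37, -36, -26, -25, -14, -10, -9, -8, -7, 1, 2, 3, 4, 13, 14, 18, 20, 22, 29, 30, 31, 32, 40, 41, 42}, so |A + A| = 26. Thus K = 26/7. For comparison, the minimum possible |A + A| over all 7-element sets is 2·7 − 1 = 13 (so min K = 13/7), attained only by arithmetic progressions.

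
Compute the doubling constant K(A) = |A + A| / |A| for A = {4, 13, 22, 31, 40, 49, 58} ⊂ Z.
K = |A + A| / |A| = 13/7

Enumerate A + A = {a + b : a, b ∈ A}. With |A| = 7, there are |A|^2 = 49 ordered sum pairs; collecting distinct values, A + A = {8, 17, 26, 35, 44, 53, 62, 71, 80, 89, 98, 107, 116}, so |A + A| = 13. Thus K = 13/7. Here |A + A| = 2|A| − 1 = 13, the minimum possible — so K = 13/7 is minimal, which holds iff A is an arithmetic progression.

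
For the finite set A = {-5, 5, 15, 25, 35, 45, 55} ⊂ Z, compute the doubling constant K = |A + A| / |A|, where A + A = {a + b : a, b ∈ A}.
K = |A + A| / |A| = 13/7

Enumerate A + A = {a + b : a, b ∈ A}. With |A| = 7, there are |A|^2 = 49 ordered sum pairs; collecting distinct values, A + A = {-10, 0, 10, 20, 30, 40, 50, 60, 70, 80, 90, 100, 110}, so |A + A| = 13. Thus K = 13/7. Here |A + A| = 2|A| − 1 = 13, the minimum possible — so K = 13/7 is minimal, which holds iff A is an arithmetic progression.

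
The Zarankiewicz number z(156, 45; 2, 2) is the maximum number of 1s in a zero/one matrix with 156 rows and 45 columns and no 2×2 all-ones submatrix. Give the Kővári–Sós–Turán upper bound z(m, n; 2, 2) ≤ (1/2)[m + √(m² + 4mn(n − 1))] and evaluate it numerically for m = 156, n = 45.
z(156, 45; 2, 2) ≤ (1/2)[156 + √(156² + 4·156·45·44)] = (1/2)[156 + √1259856] = 639.2165

Kővári–Sós–Turán: let r_1, ..., r_156 be the row sums and z = Σ r_i the total number of 1s. Each pair of columns can share at most one row with both entries 1 (else a 2×2 all-ones block appears), so Σ_i C(r_i, 2) ≤ C(45, 2) = 990. By convexity Σ_i C(r_i, 2) ≥ 156·C(z/156, 2) = z(z − 156)/(2·156), giving z² − 156z − 156·45·44 ≤ 0 and hence z ≤ (1/2)[156 + √(24336 + 4·308880)] = (1/2)[156 + √1259856] ≈ (1/2)(156 + 1122.4331) = 639.2165.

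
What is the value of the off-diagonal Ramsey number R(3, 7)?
R(3, 7) = 23

Lower bound: an explicit 2-colouring of K_{22} (typically a Paley-type or other structured construction) avoids a red K_3 and a blue K_7, showing R(3, 7) > 22.
Upper bound: the simple Erdős–Szekeres recurrence only gives R(3, 7) ≤ 25; the tight bound R(3, 7) ≤ 23 requires a sharper case analysis (or computer search) of 2-colourings of K_{23}.
Hence R(3, 7) = 23.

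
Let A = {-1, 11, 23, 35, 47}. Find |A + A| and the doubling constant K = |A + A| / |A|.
K = |A + A| / |A| = 9/5

Enumerate A + A = {a + b : a, b ∈ A}. With |A| = 5, there are |A|^2 = 25 ordered sum pairs; collecting distinct values, A + A = {-2, 10, 22, 34, 46, 58, 70, 82, 94}, so |A + A| = 9. Thus K = 9/5. Here |A + A| = 2|A| − 1 = 9, the minimum possible — so K = 9/5 is minimal, which holds iff A is an arithmetic progression.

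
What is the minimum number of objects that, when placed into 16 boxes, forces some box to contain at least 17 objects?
n = (17 − 1)·16 + 1 = 257

By the generalised pigeonhole principle, to guarantee some box contains ≥ r objects we need more than (r − 1) · k objects total. Threshold: n = (r − 1) · k + 1. With r = 17 and k = 16: n = 16 · 16 + 1 = 256 + 1 = 257. For n = 256 = 16 · 16, we can put exactly 16 objects in every box, avoiding 17 in any single one — so 257 is tight.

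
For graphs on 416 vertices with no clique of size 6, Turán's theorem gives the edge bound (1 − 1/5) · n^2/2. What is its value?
Turán density bound = (4/5) · 416^2/2 = 346112/5 ≈ 69222.4

Turán's theorem: ex(n, K_{r+1}) is achieved by the complete r-partite Turán graph T(n, r) with parts as balanced as possible, and is at most (1 − 1/r) · n^2/2. For r = 5, n = 416: the density bound is (4/5) · 173056/2 = 346112/5 ≈ 69222.4. The integer-valued extremum is e(T(416, 5)) = 69222, which is strictly less than the density bound 346112/5 since 5 ∤ 416 (the parts of T(416, 5) cannot all be equal).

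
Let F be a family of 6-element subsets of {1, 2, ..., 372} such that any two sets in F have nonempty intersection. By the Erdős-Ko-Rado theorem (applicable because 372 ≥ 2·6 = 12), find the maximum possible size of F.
max |F| = C(371, 5) = 57007846644

Erdős-Ko-Rado (1961): when n ≥ 2k, max |F| = C(n−1, k−1). The bound is attained by the star {A : i ∈ A} for any fixed i ∈ [n]. Here C(372−1, 6−1) = C(371, 5) = 57007846644.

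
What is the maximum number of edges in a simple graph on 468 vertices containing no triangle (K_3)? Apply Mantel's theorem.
ex(468, K_3) = ⌊468^2/4⌋ = 54756

Mantel (1907): a triangle-free graph on n vertices has at most ⌊n^2/4⌋ edges, with equality for the complete bipartite graph K_{⌊n/2⌋, ⌈n/2⌉}. For n = 468: ⌊468^2/4⌋ = ⌊219024/4⌋ = 54756. The extremal graph is K_{234, 234}, which has 234·234 = 54756 edges.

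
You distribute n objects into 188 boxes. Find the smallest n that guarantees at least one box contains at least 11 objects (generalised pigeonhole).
n = (11 − 1)·188 + 1 = 1881

By the generalised pigeonhole principle, to guarantee some box contains ≥ r objects we need more than (r − 1) · k objects total. Threshold: n = (r − 1) · k + 1. With r = 11 and k = 188: n = 10 · 188 + 1 = 1880 + 1 = 1881. For n = 1880 = 10 · 188, we can put exactly 10 objects in every box, avoiding 11 in any single one — so 1881 is tight.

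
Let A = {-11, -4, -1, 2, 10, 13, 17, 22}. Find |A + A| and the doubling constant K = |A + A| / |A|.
K = |A + A| / |A| = 32/8 = 4

Enumerate A + A = {a + b : a, b ∈ A}. With |A| = 8, there are |A|^2 = 64 ordered sum pairs; collecting distinct values, A + A = {-22, -15, -12, -9, -8, -5, -2, -1, 1, 2, 4, 6, 9, 11, 12, 13, 15, 16, 18, 19, 20, 21, 23, 24, 26, 27, 30, 32, 34, 35, 39, 44}, so |A + A| = 32. Thus K = 32/8 = 4. For comparison, the minimum possible |A + A| over all 8-element sets is 2·8 − 1 = 15 (so min K = 15/8), attained only by arithmetic progressions.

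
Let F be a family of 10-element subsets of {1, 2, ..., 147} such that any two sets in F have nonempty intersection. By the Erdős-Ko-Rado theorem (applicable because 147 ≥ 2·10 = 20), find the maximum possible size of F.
max |F| = C(146, 9) = 64593041407180

Erdős-Ko-Rado (1961): when n ≥ 2k, max |F| = C(n−1, k−1). The bound is attained by the star {A : i ∈ A} for any fixed i ∈ [n]. Here C(147−1, 10−1) = C(146, 9) = 64593041407180.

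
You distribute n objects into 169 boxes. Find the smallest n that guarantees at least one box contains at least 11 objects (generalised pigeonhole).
n = (11 − 1)·169 + 1 = 1691

By the generalised pigeonhole principle, to guarantee some box contains ≥ r objects we need more than (r − 1) · k objects total. Threshold: n = (r − 1) · k + 1. With r = 11 and k = 169: n = 10 · 169 + 1 = 1690 + 1 = 1691. For n = 1690 = 10 · 169, we can put exactly 10 objects in every box, avoiding 11 in any single one — so 1691 is tight.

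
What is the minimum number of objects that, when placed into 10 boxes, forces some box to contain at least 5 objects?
n = (5 − 1)·10 + 1 = 41

By the generalised pigeonhole principle, to guarantee some box contains ≥ r objects we need more than (r − 1) · k objects total. Threshold: n = (r − 1) · k + 1. With r = 5 and k = 10: n = 4 · 10 + 1 = 40 + 1 = 41. For n = 40 = 4 · 10, we can put exactly 4 objects in every box, avoiding 5 in any single one — so 41 is tight.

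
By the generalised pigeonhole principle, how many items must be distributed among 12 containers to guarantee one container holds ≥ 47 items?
n = (47 − 1)·12 + 1 = 553

By the generalised pigeonhole principle, to guarantee some box contains ≥ r objects we need more than (r − 1) · k objects total. Threshold: n = (r − 1) · k + 1. With r = 47 and k = 12: n = 46 · 12 + 1 = 552 + 1 = 553. For n = 552 = 46 · 12, we can put exactly 46 objects in every box, avoiding 47 in any single one — so 553 is tight.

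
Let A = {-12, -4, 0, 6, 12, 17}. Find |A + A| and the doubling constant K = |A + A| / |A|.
K = |A + A| / |A| = 19/6

Enumerate A + A = {a + b : a, b ∈ A}. With |A| = 6, there are |A|^2 = 36 ordered sum pairs; collecting distinct values, A + A = {-24, -16, -12, -8, -6, -4, 0, 2, 5, 6, 8, 12, 13, 17, 18, 23, 24, 29, 34}, so |A + A| = 19. Thus K = 19/6. For comparison, the minimum possible |A + A| over all 6-element sets is 2·6 − 1 = 11 (so min K = 11/6), attained only by arithmetic progressions.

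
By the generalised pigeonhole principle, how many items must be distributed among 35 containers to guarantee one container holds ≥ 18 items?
n = (18 − 1)·35 + 1 = 596

By the generalised pigeonhole principle, to guarantee some box contains ≥ r objects we need more than (r − 1) · k objects total. Threshold: n = (r − 1) · k + 1. With r = 18 and k = 35: n = 17 · 35 + 1 = 595 + 1 = 596. For n = 595 = 17 · 35, we can put exactly 17 objects in every box, avoiding 18 in any single one — so 596 is tight.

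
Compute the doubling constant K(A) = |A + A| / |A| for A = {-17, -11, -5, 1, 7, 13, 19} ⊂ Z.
K = |A + A| / |A| = 13/7

Enumerate A + A = {a + b : a, b ∈ A}. With |A| = 7, there are |A|^2 = 49 ordered sum pairs; collecting distinct values, A + A = {-34, -28, -22, -16, -10, -4, 2, 8, 14, 20, 26, 32, 38}, so |A + A| = 13. Thus K = 13/7. Here |A + A| = 2|A| − 1 = 13, the minimum possible — so K = 13/7 is minimal, which holds iff A is an arithmetic progression.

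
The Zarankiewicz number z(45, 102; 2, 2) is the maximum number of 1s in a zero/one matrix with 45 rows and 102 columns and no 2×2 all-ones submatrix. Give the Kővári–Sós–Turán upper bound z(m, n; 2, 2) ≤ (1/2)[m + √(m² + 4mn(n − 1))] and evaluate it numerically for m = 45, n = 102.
z(45, 102; 2, 2) ≤ (1/2)[45 + √(45² + 4·45·102·101)] = (1/2)[45 + √1856385] = 703.7461

Kővári–Sós–Turán: let r_1, ..., r_45 be the row sums and z = Σ r_i the total number of 1s. Each pair of columns can share at most one row with both entries 1 (else a 2×2 all-ones block appears), so Σ_i C(r_i, 2) ≤ C(102, 2) = 5151. By convexity Σ_i C(r_i, 2) ≥ 45·C(z/45, 2) = z(z − 45)/(2·45), giving z² − 45z − 45·102·101 ≤ 0 and hence z ≤ (1/2)[45 + √(2025 + 4·463590)] = (1/2)[45 + √1856385] ≈ (1/2)(45 + 1362.4922) = 703.7461.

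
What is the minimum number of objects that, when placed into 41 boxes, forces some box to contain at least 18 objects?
n = (18 − 1)·41 + 1 = 698

By the generalised pigeonhole principle, to guarantee some box contains ≥ r objects we need more than (r − 1) · k objects total. Threshold: n = (r − 1) · k + 1. With r = 18 and k = 41: n = 17 · 41 + 1 = 697 + 1 = 698. For n = 697 = 17 · 41, we can put exactly 17 objects in every box, avoiding 18 in any single one — so 698 is tight.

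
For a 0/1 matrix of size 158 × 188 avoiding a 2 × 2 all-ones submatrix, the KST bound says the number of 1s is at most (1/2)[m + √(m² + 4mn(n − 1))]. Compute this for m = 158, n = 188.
z(158, 188; 2, 2) ≤ (1/2)[158 + √(158² + 4·158·188·187)] = (1/2)[158 + √22243556] = 2437.1537

Kővári–Sós–Turán: let r_1, ..., r_158 be the row sums and z = Σ r_i the total number of 1s. Each pair of columns can share at most one row with both entries 1 (else a 2×2 all-ones block appears), so Σ_i C(r_i, 2) ≤ C(188, 2) = 17578. By convexity Σ_i C(r_i, 2) ≥ 158·C(z/158, 2) = z(z − 158)/(2·158), giving z² − 158z − 158·188·187 ≤ 0 and hence z ≤ (1/2)[158 + √(24964 + 4·5554648)] = (1/2)[158 + √22243556] ≈ (1/2)(158 + 4716.3075) = 2437.1537.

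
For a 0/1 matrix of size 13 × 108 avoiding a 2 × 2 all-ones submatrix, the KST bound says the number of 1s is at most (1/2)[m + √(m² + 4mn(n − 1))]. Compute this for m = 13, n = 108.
z(13, 108; 2, 2) ≤ (1/2)[13 + √(13² + 4·13·108·107)] = (1/2)[13 + √601081] = 394.1471

Kővári–Sós–Turán: let r_1, ..., r_13 be the row sums and z = Σ r_i the total number of 1s. Each pair of columns can share at most one row with both entries 1 (else a 2×2 all-ones block appears), so Σ_i C(r_i, 2) ≤ C(108, 2) = 5778. By convexity Σ_i C(r_i, 2) ≥ 13·C(z/13, 2) = z(z − 13)/(2·13), giving z² − 13z − 13·108·107 ≤ 0 and hence z ≤ (1/2)[13 + √(169 + 4·150228)] = (1/2)[13 + √601081] ≈ (1/2)(13 + 775.2941) = 394.1471.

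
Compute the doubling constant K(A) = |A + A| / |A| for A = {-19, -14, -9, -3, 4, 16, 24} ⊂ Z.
K = |A + A| / |A| = 27/7

Enumerate A + A = {a + b : a, b ∈ A}. With |A| = 7, there are |A|^2 = 49 ordered sum pairs; collecting distinct values, A + A = {-38, -33, -28, -23, -22, -18, -17, -15, -12, -10, -6, -5, -3, 1, 2, 5, 7, 8, 10, 13, 15, 20, 21, 28, 32, 40, 48}, so |A + A| = 27. Thus K = 27/7. For comparison, the minimum possible |A + A| over all 7-element sets is 2·7 − 1 = 13 (so min K = 13/7), attained only by arithmetic progressions.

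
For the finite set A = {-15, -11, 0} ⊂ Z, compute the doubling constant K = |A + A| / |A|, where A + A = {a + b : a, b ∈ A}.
K = |A + A| / |A| = 6/3 = 2

Enumerate A + A = {a + b : a, b ∈ A}. With |A| = 3, there are |A|^2 = 9 ordered sum pairs; collecting distinct values, A + A = {-30, -26, -22, -15, -11, 0}, so |A + A| = 6. Thus K = 6/3 = 2. For comparison, the minimum possible |A + A| over all 3-element sets is 2·3 − 1 = 5 (so min K = 5/3), attained only by arithmetic progressions.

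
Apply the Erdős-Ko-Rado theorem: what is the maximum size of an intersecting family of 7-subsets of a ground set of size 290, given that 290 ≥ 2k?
max |F| = C(289, 6) = 768013694448

The Erdős-Ko-Rado theorem states: for n ≥ 2k, an intersecting family of k-subsets of an n-element set has size at most C(n − 1, k − 1), with equality for 'star' families {A ⊆ [n] : |A| = k, i ∈ A} (fix an element i). For n = 290, k = 7: C(289, 6) = 768013694448.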